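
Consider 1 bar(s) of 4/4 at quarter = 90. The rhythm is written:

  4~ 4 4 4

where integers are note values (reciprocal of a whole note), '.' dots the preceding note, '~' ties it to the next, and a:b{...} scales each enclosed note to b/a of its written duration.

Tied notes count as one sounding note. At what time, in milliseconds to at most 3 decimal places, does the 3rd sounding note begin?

note 3 onset = 3b = 2000.0ms

1. 0.0ms @ 0 + 1333.333ms (2)
2. 1333.333ms @ 2 + 666.667ms (1)
3. 2000.0ms @ 3 + 666.667ms (1)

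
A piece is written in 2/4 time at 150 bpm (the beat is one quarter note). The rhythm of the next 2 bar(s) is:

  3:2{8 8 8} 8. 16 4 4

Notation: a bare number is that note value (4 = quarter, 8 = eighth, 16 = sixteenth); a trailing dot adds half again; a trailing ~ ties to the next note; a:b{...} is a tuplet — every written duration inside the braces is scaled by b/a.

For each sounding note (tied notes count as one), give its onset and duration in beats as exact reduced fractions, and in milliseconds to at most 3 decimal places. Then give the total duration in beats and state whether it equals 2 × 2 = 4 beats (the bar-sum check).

1) 0.0ms=0b +133.333ms=1/3b
2) 133.333ms=1/3b +133.333ms=1/3b
3) 266.667ms=2/3b +133.333ms=1/3b
4) 400.0ms=1b +300.0ms=3/4b
5) 700.0ms=7/4b +100.0ms=1/4b
6) 800.0ms=2b +400.0ms=1b
7) 1200.0ms=3b +400.0ms=1b
Σ=4b of 4 (150bpm 2/4) — PASS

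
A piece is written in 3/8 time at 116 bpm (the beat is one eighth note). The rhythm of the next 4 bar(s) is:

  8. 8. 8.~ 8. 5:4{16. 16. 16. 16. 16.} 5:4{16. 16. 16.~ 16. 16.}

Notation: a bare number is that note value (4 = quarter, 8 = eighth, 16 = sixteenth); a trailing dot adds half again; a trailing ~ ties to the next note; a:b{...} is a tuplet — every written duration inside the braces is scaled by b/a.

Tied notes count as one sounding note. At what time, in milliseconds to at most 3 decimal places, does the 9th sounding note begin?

1. 0.0ms @ 0 + 775.862ms (3/2)
2. 775.862ms @ 3/2 + 775.862ms (3/2)
3. 1551.724ms @ 3 + 1551.724ms (3)
4. 3103.448ms @ 6 + 310.345ms (3/5)
5. 3413.793ms @ 33/5 + 310.345ms (3/5)
6. 3724.138ms @ 36/5 + 310.345ms (3/5)
7. 4034.483ms @ 39/5 + 310.345ms (3/5)
8. 4344.828ms @ 42/5 + 310.345ms (3/5)
9. 4655.172ms @ 9 + 310.345ms (3/5)
10. 4965.517ms @ 48/5 + 310.345ms (3/5)
11. 5275.862ms @ 51/5 + 620.69ms (6/5)
12. 5896.552ms @ 57/5 + 310.345ms (3/5)

note 9 onset = 9b = 4655.172ms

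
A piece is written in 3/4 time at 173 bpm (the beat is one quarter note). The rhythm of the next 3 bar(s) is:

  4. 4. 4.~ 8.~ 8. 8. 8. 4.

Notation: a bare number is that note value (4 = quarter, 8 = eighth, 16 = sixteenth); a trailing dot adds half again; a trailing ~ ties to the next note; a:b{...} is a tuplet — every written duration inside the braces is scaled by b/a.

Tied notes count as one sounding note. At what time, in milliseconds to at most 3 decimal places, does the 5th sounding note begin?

1. 0.0ms @ 0 + 520.231ms (3/2)
2. 520.231ms @ 3/2 + 520.231ms (3/2)
3. 1040.462ms @ 3 + 1040.462ms (3)
4. 2080.925ms @ 6 + 260.116ms (3/4)
5. 2341.04ms @ 27/4 + 260.116ms (3/4)
6. 2601.156ms @ 15/2 + 520.231ms (3/2)

note 5 onset = 27/4b = 2341.04ms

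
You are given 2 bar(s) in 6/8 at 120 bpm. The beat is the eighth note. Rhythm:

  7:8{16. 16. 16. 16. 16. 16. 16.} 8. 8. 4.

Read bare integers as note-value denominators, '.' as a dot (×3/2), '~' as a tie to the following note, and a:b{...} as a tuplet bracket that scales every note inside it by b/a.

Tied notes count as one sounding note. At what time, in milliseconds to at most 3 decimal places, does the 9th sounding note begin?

note 9 onset = 15/2b = 3750.0ms

1. 0.0ms @ 0 + 428.571ms (6/7)
2. 428.571ms @ 6/7 + 428.571ms (6/7)
3. 857.143ms @ 12/7 + 428.571ms (6/7)
4. 1285.714ms @ 18/7 + 428.571ms (6/7)
5. 1714.286ms @ 24/7 + 428.571ms (6/7)
6. 2142.857ms @ 30/7 + 428.571ms (6/7)
7. 2571.429ms @ 36/7 + 428.571ms (6/7)
8. 3000.0ms @ 6 + 750.0ms (3/2)
9. 3750.0ms @ 15/2 + 750.0ms (3/2)
10. 4500.0ms @ 9 + 1500.0ms (3)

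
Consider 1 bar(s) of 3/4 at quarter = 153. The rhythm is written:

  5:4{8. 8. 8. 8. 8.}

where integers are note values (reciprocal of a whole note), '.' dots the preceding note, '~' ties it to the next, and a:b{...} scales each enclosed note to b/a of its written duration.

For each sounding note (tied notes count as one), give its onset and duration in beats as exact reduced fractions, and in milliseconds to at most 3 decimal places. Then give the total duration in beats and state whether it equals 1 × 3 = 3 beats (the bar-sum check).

1) 0.0ms=0b +235.294ms=3/5b
2) 235.294ms=3/5b +235.294ms=3/5b
3) 470.588ms=6/5b +235.294ms=3/5b
4) 705.882ms=9/5b +235.294ms=3/5b
5) 941.176ms=12/5b +235.294ms=3/5b
Σ=3b of 3 (153bpm 3/4) — PASS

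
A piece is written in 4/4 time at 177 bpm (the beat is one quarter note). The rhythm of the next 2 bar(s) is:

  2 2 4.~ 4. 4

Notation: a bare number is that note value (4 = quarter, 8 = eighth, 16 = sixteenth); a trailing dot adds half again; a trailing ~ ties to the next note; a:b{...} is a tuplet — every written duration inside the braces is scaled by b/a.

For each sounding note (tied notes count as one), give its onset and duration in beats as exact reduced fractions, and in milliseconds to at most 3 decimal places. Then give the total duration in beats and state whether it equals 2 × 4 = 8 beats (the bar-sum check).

1) 0.0ms=0b +677.966ms=2b
2) 677.966ms=2b +677.966ms=2b
3) 1355.932ms=4b +1016.949ms=3b
4) 2372.881ms=7b +338.983ms=1b
Σ=8b of 8 (177bpm 4/4) — PASS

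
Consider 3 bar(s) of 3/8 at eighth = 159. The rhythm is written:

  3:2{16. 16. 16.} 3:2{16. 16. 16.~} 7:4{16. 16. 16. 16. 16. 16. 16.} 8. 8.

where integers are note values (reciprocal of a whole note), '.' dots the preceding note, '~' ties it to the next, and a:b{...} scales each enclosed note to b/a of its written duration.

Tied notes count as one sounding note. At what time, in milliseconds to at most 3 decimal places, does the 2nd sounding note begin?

1. 0.0ms @ 0 + 188.679ms (1/2)
2. 188.679ms @ 1/2 + 188.679ms (1/2)
3. 377.358ms @ 1 + 188.679ms (1/2)
4. 566.038ms @ 3/2 + 188.679ms (1/2)
5. 754.717ms @ 2 + 188.679ms (1/2)
6. 943.396ms @ 5/2 + 350.404ms (13/14)
7. 1293.801ms @ 24/7 + 161.725ms (3/7)
8. 1455.526ms @ 27/7 + 161.725ms (3/7)
9. 1617.251ms @ 30/7 + 161.725ms (3/7)
10. 1778.976ms @ 33/7 + 161.725ms (3/7)
11. 1940.701ms @ 36/7 + 161.725ms (3/7)
12. 2102.426ms @ 39/7 + 161.725ms (3/7)
13. 2264.151ms @ 6 + 566.038ms (3/2)
14. 2830.189ms @ 15/2 + 566.038ms (3/2)

note 2 onset = 1/2b = 188.679ms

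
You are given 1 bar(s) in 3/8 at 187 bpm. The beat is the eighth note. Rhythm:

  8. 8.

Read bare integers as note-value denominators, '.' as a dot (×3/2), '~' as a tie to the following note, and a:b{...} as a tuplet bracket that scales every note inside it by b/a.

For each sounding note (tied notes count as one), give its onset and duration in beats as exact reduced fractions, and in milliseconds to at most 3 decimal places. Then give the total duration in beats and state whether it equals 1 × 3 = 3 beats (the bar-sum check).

1) 0.0ms=0b +481.283ms=3/2b
2) 481.283ms=3/2b +481.283ms=3/2b
Σ=3b of 3 (187bpm 3/8) — PASS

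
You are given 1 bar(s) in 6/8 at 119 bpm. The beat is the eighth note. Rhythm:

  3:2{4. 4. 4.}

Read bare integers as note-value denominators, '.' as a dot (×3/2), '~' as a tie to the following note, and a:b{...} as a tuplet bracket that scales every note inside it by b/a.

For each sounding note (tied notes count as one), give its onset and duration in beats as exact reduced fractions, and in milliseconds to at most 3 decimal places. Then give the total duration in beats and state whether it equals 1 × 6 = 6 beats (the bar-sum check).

1) 0.0ms=0b +1008.403ms=2b
2) 1008.403ms=2b +1008.403ms=2b
3) 2016.807ms=4b +1008.403ms=2b
Σ=6b of 6 (119bpm 6/8) — PASS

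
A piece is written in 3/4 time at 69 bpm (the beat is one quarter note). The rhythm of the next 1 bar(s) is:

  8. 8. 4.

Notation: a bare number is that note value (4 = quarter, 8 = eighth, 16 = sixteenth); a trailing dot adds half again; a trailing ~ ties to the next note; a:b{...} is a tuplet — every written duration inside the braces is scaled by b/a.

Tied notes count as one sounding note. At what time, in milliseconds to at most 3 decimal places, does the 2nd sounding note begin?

1. 0.0ms @ 0 + 652.174ms (3/4)
2. 652.174ms @ 3/4 + 652.174ms (3/4)
3. 1304.348ms @ 3/2 + 1304.348ms (3/2)

note 2 onset = 3/4b = 652.174ms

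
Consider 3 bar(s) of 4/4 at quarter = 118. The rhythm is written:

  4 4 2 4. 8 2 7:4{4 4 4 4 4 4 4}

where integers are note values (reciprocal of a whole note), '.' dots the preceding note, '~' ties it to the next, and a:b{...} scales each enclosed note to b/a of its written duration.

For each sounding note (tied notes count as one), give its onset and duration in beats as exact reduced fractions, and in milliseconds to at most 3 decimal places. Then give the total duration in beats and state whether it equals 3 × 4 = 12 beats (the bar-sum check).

1) 0.0ms=0b +508.475ms=1b
2) 508.475ms=1b +508.475ms=1b
3) 1016.949ms=2b +1016.949ms=2b
4) 2033.898ms=4b +762.712ms=3/2b
5) 2796.61ms=11/2b +254.237ms=1/2b
6) 3050.847ms=6b +1016.949ms=2b
7) 4067.797ms=8b +290.557ms=4/7b
8) 4358.354ms=60/7b +290.557ms=4/7b
9) 4648.91ms=64/7b +290.557ms=4/7b
10) 4939.467ms=68/7b +290.557ms=4/7b
11) 5230.024ms=72/7b +290.557ms=4/7b
12) 5520.581ms=76/7b +290.557ms=4/7b
13) 5811.138ms=80/7b +290.557ms=4/7b
Σ=12b of 12 (118bpm 4/4) — PASS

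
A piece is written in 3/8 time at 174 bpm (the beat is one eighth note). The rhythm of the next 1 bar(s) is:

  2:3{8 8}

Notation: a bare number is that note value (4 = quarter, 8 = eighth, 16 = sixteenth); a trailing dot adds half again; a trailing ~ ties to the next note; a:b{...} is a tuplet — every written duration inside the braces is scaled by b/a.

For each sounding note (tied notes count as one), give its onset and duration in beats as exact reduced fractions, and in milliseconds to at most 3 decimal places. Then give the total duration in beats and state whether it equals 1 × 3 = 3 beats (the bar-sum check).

1) 0.0ms=0b +517.241ms=3/2b
2) 517.241ms=3/2b +517.241ms=3/2b
Σ=3b of 3 (174bpm 3/8) — PASS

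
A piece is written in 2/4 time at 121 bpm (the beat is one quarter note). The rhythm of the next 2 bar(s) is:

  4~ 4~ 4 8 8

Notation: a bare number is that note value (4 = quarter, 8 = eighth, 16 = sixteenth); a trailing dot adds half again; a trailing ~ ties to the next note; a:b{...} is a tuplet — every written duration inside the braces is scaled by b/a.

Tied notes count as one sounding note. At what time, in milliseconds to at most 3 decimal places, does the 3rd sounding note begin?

note 3 onset = 7/2b = 1735.537ms

1. 0.0ms @ 0 + 1487.603ms (3)
2. 1487.603ms @ 3 + 247.934ms (1/2)
3. 1735.537ms @ 7/2 + 247.934ms (1/2)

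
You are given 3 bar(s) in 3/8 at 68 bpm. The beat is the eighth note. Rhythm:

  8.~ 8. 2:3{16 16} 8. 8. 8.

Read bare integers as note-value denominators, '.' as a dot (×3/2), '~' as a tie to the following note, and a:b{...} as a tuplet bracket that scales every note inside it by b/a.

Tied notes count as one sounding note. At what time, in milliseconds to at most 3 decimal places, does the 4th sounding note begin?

1. 0.0ms @ 0 + 2647.059ms (3)
2. 2647.059ms @ 3 + 661.765ms (3/4)
3. 3308.824ms @ 15/4 + 661.765ms (3/4)
4. 3970.588ms @ 9/2 + 1323.529ms (3/2)
5. 5294.118ms @ 6 + 1323.529ms (3/2)
6. 6617.647ms @ 15/2 + 1323.529ms (3/2)

note 4 onset = 9/2b = 3970.588ms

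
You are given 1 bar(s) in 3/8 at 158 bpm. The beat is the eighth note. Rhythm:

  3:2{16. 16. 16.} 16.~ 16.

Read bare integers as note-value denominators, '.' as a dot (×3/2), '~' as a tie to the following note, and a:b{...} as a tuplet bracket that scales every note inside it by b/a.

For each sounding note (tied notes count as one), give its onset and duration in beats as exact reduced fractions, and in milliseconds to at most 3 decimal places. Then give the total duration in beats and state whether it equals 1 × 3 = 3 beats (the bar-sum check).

1) 0.0ms=0b +189.873ms=1/2b
2) 189.873ms=1/2b +189.873ms=1/2b
3) 379.747ms=1b +189.873ms=1/2b
4) 569.62ms=3/2b +569.62ms=3/2b
Σ=3b of 3 (158bpm 3/8) — PASS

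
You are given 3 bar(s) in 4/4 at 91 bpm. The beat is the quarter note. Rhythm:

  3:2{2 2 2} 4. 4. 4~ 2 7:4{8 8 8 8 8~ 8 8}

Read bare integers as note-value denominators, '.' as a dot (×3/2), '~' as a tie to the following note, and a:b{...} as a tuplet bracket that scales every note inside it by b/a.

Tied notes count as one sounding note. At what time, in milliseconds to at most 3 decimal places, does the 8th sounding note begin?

note 8 onset = 72/7b = 6781.79ms

1. 0.0ms @ 0 + 879.121ms (4/3)
2. 879.121ms @ 4/3 + 879.121ms (4/3)
3. 1758.242ms @ 8/3 + 879.121ms (4/3)
4. 2637.363ms @ 4 + 989.011ms (3/2)
5. 3626.374ms @ 11/2 + 989.011ms (3/2)
6. 4615.385ms @ 7 + 1978.022ms (3)
7. 6593.407ms @ 10 + 188.383ms (2/7)
8. 6781.79ms @ 72/7 + 188.383ms (2/7)
9. 6970.173ms @ 74/7 + 188.383ms (2/7)
10. 7158.556ms @ 76/7 + 188.383ms (2/7)
11. 7346.939ms @ 78/7 + 376.766ms (4/7)
12. 7723.705ms @ 82/7 + 188.383ms (2/7)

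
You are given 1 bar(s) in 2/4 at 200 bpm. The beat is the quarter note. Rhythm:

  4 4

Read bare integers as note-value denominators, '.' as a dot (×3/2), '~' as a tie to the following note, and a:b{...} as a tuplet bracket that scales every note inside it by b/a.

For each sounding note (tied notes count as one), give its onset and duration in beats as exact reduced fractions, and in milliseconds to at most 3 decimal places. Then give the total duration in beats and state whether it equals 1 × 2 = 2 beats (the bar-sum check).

1) 0.0ms=0b +300.0ms=1b
2) 300.0ms=1b +300.0ms=1b
Σ=2b of 2 (200bpm 2/4) — PASS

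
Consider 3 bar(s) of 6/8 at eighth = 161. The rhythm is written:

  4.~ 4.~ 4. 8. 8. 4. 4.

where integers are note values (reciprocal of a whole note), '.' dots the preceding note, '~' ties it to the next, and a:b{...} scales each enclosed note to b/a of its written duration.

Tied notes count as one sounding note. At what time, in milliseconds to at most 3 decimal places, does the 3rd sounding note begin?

note 3 onset = 21/2b = 3913.043ms

1. 0.0ms @ 0 + 3354.037ms (9)
2. 3354.037ms @ 9 + 559.006ms (3/2)
3. 3913.043ms @ 21/2 + 559.006ms (3/2)
4. 4472.05ms @ 12 + 1118.012ms (3)
5. 5590.062ms @ 15 + 1118.012ms (3)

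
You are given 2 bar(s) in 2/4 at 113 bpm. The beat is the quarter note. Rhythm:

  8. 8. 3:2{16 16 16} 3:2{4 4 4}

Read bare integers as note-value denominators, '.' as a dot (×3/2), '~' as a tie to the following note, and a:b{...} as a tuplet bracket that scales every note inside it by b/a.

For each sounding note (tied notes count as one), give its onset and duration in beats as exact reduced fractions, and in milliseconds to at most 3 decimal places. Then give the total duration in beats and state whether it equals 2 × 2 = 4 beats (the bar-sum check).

1) 0.0ms=0b +398.23ms=3/4b
2) 398.23ms=3/4b +398.23ms=3/4b
3) 796.46ms=3/2b +88.496ms=1/6b
4) 884.956ms=5/3b +88.496ms=1/6b
5) 973.451ms=11/6b +88.496ms=1/6b
6) 1061.947ms=2b +353.982ms=2/3b
7) 1415.929ms=8/3b +353.982ms=2/3b
8) 1769.912ms=10/3b +353.982ms=2/3b
Σ=4b of 4 (113bpm 2/4) — PASS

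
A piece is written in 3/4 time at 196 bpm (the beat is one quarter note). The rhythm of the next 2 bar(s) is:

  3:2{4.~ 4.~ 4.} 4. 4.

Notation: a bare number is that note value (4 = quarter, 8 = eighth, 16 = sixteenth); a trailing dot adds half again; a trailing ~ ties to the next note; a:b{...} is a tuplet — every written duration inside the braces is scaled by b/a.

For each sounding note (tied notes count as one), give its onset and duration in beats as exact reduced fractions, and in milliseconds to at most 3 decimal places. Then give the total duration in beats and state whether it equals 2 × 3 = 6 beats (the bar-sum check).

1) 0.0ms=0b +918.367ms=3b
2) 918.367ms=3b +459.184ms=3/2b
3) 1377.551ms=9/2b +459.184ms=3/2b
Σ=6b of 6 (196bpm 3/4) — PASS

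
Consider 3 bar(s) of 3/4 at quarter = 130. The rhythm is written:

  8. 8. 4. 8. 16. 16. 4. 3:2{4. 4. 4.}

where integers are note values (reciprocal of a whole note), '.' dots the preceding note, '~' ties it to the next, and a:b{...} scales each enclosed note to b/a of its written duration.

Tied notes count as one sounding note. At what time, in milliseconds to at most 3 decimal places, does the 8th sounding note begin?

note 8 onset = 6b = 2769.231ms

1. 0.0ms @ 0 + 346.154ms (3/4)
2. 346.154ms @ 3/4 + 346.154ms (3/4)
3. 692.308ms @ 3/2 + 692.308ms (3/2)
4. 1384.615ms @ 3 + 346.154ms (3/4)
5. 1730.769ms @ 15/4 + 173.077ms (3/8)
6. 1903.846ms @ 33/8 + 173.077ms (3/8)
7. 2076.923ms @ 9/2 + 692.308ms (3/2)
8. 2769.231ms @ 6 + 461.538ms (1)
9. 3230.769ms @ 7 + 461.538ms (1)
10. 3692.308ms @ 8 + 461.538ms (1)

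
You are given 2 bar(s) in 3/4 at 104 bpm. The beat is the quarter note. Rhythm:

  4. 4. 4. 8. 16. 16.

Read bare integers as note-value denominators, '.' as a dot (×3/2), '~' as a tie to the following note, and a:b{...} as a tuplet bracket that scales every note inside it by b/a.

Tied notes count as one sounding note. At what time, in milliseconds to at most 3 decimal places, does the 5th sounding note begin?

note 5 onset = 21/4b = 3028.846ms

1. 0.0ms @ 0 + 865.385ms (3/2)
2. 865.385ms @ 3/2 + 865.385ms (3/2)
3. 1730.769ms @ 3 + 865.385ms (3/2)
4. 2596.154ms @ 9/2 + 432.692ms (3/4)
5. 3028.846ms @ 21/4 + 216.346ms (3/8)
6. 3245.192ms @ 45/8 + 216.346ms (3/8)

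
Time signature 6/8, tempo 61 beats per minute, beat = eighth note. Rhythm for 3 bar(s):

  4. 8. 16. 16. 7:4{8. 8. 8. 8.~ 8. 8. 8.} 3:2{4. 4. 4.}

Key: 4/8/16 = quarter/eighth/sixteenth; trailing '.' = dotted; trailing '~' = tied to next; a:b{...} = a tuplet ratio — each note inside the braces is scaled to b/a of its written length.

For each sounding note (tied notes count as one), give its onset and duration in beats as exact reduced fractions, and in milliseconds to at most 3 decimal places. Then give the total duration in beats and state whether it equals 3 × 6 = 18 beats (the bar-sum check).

1) 0.0ms=0b +2950.82ms=3b
2) 2950.82ms=3b +1475.41ms=3/2b
3) 4426.23ms=9/2b +737.705ms=3/4b
4) 5163.934ms=21/4b +737.705ms=3/4b
5) 5901.639ms=6b +843.091ms=6/7b
6) 6744.731ms=48/7b +843.091ms=6/7b
7) 7587.822ms=54/7b +843.091ms=6/7b
8) 8430.913ms=60/7b +1686.183ms=12/7b
9) 10117.096ms=72/7b +843.091ms=6/7b
10) 10960.187ms=78/7b +843.091ms=6/7b
11) 11803.279ms=12b +1967.213ms=2b
12) 13770.492ms=14b +1967.213ms=2b
13) 15737.705ms=16b +1967.213ms=2b
Σ=18b of 18 (61bpm 6/8) — PASS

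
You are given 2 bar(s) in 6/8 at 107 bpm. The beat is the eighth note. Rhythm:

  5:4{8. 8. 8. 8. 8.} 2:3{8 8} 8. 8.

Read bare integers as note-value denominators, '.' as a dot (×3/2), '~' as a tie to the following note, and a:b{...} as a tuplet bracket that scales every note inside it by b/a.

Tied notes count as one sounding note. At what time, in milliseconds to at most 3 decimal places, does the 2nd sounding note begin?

1. 0.0ms @ 0 + 672.897ms (6/5)
2. 672.897ms @ 6/5 + 672.897ms (6/5)
3. 1345.794ms @ 12/5 + 672.897ms (6/5)
4. 2018.692ms @ 18/5 + 672.897ms (6/5)
5. 2691.589ms @ 24/5 + 672.897ms (6/5)
6. 3364.486ms @ 6 + 841.121ms (3/2)
7. 4205.607ms @ 15/2 + 841.121ms (3/2)
8. 5046.729ms @ 9 + 841.121ms (3/2)
9. 5887.85ms @ 21/2 + 841.121ms (3/2)

note 2 onset = 6/5b = 672.897ms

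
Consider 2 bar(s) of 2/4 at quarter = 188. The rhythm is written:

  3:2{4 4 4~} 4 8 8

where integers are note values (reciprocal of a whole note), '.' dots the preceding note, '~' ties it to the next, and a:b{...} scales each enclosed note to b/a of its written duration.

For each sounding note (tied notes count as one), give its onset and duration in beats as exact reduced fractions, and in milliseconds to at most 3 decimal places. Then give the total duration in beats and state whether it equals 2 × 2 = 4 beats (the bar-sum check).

1) 0.0ms=0b +212.766ms=2/3b
2) 212.766ms=2/3b +212.766ms=2/3b
3) 425.532ms=4/3b +531.915ms=5/3b
4) 957.447ms=3b +159.574ms=1/2b
5) 1117.021ms=7/2b +159.574ms=1/2b
Σ=4b of 4 (188bpm 2/4) — PASS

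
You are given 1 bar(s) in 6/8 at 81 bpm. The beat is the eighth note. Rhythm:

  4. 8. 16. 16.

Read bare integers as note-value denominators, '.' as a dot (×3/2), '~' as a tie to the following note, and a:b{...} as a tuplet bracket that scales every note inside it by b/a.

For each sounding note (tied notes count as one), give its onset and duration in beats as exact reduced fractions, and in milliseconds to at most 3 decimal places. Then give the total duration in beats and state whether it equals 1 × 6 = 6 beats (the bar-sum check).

1) 0.0ms=0b +2222.222ms=3b
2) 2222.222ms=3b +1111.111ms=3/2b
3) 3333.333ms=9/2b +555.556ms=3/4b
4) 3888.889ms=21/4b +555.556ms=3/4b
Σ=6b of 6 (81bpm 6/8) — PASS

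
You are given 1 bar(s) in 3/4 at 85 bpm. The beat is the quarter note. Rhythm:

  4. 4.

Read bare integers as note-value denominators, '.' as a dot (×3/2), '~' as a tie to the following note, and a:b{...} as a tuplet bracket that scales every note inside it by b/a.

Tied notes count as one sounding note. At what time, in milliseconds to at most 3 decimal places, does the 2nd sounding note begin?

1. 0.0ms @ 0 + 1058.824ms (3/2)
2. 1058.824ms @ 3/2 + 1058.824ms (3/2)

note 2 onset = 3/2b = 1058.824ms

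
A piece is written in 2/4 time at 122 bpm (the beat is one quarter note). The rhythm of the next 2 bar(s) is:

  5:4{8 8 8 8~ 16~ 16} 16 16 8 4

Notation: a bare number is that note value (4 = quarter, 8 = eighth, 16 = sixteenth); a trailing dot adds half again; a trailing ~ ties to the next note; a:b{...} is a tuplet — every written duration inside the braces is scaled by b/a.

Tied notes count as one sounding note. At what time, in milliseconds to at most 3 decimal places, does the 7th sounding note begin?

1. 0.0ms @ 0 + 196.721ms (2/5)
2. 196.721ms @ 2/5 + 196.721ms (2/5)
3. 393.443ms @ 4/5 + 196.721ms (2/5)
4. 590.164ms @ 6/5 + 393.443ms (4/5)
5. 983.607ms @ 2 + 122.951ms (1/4)
6. 1106.557ms @ 9/4 + 122.951ms (1/4)
7. 1229.508ms @ 5/2 + 245.902ms (1/2)
8. 1475.41ms @ 3 + 491.803ms (1)

note 7 onset = 5/2b = 1229.508ms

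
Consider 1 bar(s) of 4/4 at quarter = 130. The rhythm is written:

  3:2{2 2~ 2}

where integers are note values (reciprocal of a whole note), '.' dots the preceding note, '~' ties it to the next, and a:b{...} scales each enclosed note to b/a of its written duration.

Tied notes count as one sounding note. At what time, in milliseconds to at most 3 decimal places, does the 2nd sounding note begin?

note 2 onset = 4/3b = 615.385ms

1. 0.0ms @ 0 + 615.385ms (4/3)
2. 615.385ms @ 4/3 + 1230.769ms (8/3)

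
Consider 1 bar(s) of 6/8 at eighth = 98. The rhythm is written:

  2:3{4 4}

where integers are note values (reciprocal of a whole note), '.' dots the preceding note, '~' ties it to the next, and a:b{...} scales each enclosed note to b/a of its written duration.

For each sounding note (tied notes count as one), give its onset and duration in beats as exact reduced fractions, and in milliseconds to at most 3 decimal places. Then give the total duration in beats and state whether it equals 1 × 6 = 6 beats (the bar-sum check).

1) 0.0ms=0b +1836.735ms=3b
2) 1836.735ms=3b +1836.735ms=3b
Σ=6b of 6 (98bpm 6/8) — PASS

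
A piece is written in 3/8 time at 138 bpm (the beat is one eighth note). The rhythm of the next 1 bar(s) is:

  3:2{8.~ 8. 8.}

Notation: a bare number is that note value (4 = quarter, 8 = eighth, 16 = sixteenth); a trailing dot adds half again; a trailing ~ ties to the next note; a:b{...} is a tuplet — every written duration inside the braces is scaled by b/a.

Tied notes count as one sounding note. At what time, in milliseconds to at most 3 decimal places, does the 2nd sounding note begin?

1. 0.0ms @ 0 + 869.565ms (2)
2. 869.565ms @ 2 + 434.783ms (1)

note 2 onset = 2b = 869.565ms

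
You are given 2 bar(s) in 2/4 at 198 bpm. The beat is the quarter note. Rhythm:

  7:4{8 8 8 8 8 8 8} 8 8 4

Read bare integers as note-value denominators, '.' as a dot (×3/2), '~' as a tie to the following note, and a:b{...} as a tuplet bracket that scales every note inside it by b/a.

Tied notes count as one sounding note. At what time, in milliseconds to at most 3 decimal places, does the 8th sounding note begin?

1. 0.0ms @ 0 + 86.58ms (2/7)
2. 86.58ms @ 2/7 + 86.58ms (2/7)
3. 173.16ms @ 4/7 + 86.58ms (2/7)
4. 259.74ms @ 6/7 + 86.58ms (2/7)
5. 346.32ms @ 8/7 + 86.58ms (2/7)
6. 432.9ms @ 10/7 + 86.58ms (2/7)
7. 519.481ms @ 12/7 + 86.58ms (2/7)
8. 606.061ms @ 2 + 151.515ms (1/2)
9. 757.576ms @ 5/2 + 151.515ms (1/2)
10. 909.091ms @ 3 + 303.03ms (1)

note 8 onset = 2b = 606.061ms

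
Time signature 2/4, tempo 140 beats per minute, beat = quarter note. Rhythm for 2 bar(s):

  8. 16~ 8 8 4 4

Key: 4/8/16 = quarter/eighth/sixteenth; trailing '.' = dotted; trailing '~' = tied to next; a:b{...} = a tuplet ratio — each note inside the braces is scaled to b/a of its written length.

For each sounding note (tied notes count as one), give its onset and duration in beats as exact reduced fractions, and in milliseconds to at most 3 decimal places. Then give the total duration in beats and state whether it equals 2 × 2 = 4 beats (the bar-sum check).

1) 0.0ms=0b +321.429ms=3/4b
2) 321.429ms=3/4b +321.429ms=3/4b
3) 642.857ms=3/2b +214.286ms=1/2b
4) 857.143ms=2b +428.571ms=1b
5) 1285.714ms=3b +428.571ms=1b
Σ=4b of 4 (140bpm 2/4) — PASS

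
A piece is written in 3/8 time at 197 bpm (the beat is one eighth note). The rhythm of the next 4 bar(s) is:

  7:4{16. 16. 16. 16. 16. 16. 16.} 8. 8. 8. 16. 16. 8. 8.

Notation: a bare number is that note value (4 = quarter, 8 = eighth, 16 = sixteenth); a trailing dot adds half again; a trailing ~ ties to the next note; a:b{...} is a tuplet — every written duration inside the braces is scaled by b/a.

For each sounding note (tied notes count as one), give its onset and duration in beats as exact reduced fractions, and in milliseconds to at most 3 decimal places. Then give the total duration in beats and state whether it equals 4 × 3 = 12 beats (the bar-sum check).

1) 0.0ms=0b +130.529ms=3/7b
2) 130.529ms=3/7b +130.529ms=3/7b
3) 261.059ms=6/7b +130.529ms=3/7b
4) 391.588ms=9/7b +130.529ms=3/7b
5) 522.117ms=12/7b +130.529ms=3/7b
6) 652.647ms=15/7b +130.529ms=3/7b
7) 783.176ms=18/7b +130.529ms=3/7b
8) 913.706ms=3b +456.853ms=3/2b
9) 1370.558ms=9/2b +456.853ms=3/2b
10) 1827.411ms=6b +456.853ms=3/2b
11) 2284.264ms=15/2b +228.426ms=3/4b
12) 2512.69ms=33/4b +228.426ms=3/4b
13) 2741.117ms=9b +456.853ms=3/2b
14) 3197.97ms=21/2b +456.853ms=3/2b
Σ=12b of 12 (197bpm 3/8) — PASS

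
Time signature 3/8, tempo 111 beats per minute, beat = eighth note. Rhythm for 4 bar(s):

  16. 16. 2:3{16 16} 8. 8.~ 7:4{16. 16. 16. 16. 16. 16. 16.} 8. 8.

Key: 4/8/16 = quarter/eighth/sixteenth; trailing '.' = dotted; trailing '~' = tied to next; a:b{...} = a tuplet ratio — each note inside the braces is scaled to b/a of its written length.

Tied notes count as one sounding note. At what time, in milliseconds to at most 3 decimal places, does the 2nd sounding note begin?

1. 0.0ms @ 0 + 405.405ms (3/4)
2. 405.405ms @ 3/4 + 405.405ms (3/4)
3. 810.811ms @ 3/2 + 405.405ms (3/4)
4. 1216.216ms @ 9/4 + 405.405ms (3/4)
5. 1621.622ms @ 3 + 810.811ms (3/2)
6. 2432.432ms @ 9/2 + 1042.471ms (27/14)
7. 3474.903ms @ 45/7 + 231.66ms (3/7)
8. 3706.564ms @ 48/7 + 231.66ms (3/7)
9. 3938.224ms @ 51/7 + 231.66ms (3/7)
10. 4169.884ms @ 54/7 + 231.66ms (3/7)
11. 4401.544ms @ 57/7 + 231.66ms (3/7)
12. 4633.205ms @ 60/7 + 231.66ms (3/7)
13. 4864.865ms @ 9 + 810.811ms (3/2)
14. 5675.676ms @ 21/2 + 810.811ms (3/2)

note 2 onset = 3/4b = 405.405ms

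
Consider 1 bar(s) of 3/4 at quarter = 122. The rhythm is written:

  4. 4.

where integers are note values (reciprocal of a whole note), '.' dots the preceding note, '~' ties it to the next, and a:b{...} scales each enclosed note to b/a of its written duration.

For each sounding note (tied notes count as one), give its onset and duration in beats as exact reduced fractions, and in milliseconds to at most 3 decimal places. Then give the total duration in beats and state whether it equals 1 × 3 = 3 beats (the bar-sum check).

1) 0.0ms=0b +737.705ms=3/2b
2) 737.705ms=3/2b +737.705ms=3/2b
Σ=3b of 3 (122bpm 3/4) — PASS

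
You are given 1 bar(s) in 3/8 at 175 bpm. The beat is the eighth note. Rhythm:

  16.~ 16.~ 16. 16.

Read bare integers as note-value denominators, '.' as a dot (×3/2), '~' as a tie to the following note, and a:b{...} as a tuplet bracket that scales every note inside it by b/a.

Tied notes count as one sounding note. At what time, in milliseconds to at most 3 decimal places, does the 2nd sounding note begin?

1. 0.0ms @ 0 + 771.429ms (9/4)
2. 771.429ms @ 9/4 + 257.143ms (3/4)

note 2 onset = 9/4b = 771.429ms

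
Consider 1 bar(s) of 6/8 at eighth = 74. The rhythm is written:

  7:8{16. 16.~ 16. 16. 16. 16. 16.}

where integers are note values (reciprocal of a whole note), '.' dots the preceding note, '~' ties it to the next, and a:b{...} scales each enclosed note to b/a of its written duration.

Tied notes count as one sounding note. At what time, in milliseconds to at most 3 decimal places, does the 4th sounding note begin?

1. 0.0ms @ 0 + 694.981ms (6/7)
2. 694.981ms @ 6/7 + 1389.961ms (12/7)
3. 2084.942ms @ 18/7 + 694.981ms (6/7)
4. 2779.923ms @ 24/7 + 694.981ms (6/7)
5. 3474.903ms @ 30/7 + 694.981ms (6/7)
6. 4169.884ms @ 36/7 + 694.981ms (6/7)

note 4 onset = 24/7b = 2779.923ms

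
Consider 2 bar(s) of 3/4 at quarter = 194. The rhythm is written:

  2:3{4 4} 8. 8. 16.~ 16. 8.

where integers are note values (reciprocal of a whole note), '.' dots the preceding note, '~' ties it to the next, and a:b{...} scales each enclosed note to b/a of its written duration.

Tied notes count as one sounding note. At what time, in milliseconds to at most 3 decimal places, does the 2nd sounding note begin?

1. 0.0ms @ 0 + 463.918ms (3/2)
2. 463.918ms @ 3/2 + 463.918ms (3/2)
3. 927.835ms @ 3 + 231.959ms (3/4)
4. 1159.794ms @ 15/4 + 231.959ms (3/4)
5. 1391.753ms @ 9/2 + 231.959ms (3/4)
6. 1623.711ms @ 21/4 + 231.959ms (3/4)

note 2 onset = 3/2b = 463.918ms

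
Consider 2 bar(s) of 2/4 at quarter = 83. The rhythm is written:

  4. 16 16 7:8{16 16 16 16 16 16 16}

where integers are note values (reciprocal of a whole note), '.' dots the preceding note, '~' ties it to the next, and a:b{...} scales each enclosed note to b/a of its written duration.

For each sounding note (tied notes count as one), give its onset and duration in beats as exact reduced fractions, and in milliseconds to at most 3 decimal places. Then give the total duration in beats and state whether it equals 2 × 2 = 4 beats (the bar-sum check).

1) 0.0ms=0b +1084.337ms=3/2b
2) 1084.337ms=3/2b +180.723ms=1/4b
3) 1265.06ms=7/4b +180.723ms=1/4b
4) 1445.783ms=2b +206.54ms=2/7b
5) 1652.324ms=16/7b +206.54ms=2/7b
6) 1858.864ms=18/7b +206.54ms=2/7b
7) 2065.404ms=20/7b +206.54ms=2/7b
8) 2271.945ms=22/7b +206.54ms=2/7b
9) 2478.485ms=24/7b +206.54ms=2/7b
10) 2685.026ms=26/7b +206.54ms=2/7b
Σ=4b of 4 (83bpm 2/4) — PASS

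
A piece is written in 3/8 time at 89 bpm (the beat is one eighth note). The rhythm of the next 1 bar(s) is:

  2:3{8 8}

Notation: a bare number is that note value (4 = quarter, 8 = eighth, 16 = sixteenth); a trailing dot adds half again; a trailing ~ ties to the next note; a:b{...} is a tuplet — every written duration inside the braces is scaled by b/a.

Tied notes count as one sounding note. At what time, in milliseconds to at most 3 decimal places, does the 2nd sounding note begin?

note 2 onset = 3/2b = 1011.236ms

1. 0.0ms @ 0 + 1011.236ms (3/2)
2. 1011.236ms @ 3/2 + 1011.236ms (3/2)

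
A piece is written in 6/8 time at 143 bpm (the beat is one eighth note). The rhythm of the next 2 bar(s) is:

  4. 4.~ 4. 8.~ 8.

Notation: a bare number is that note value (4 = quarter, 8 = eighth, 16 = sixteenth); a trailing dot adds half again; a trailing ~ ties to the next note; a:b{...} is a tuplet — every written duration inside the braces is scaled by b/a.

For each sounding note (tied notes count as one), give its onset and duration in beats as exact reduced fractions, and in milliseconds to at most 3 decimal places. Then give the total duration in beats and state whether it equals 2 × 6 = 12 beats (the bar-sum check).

1) 0.0ms=0b +1258.741ms=3b
2) 1258.741ms=3b +2517.483ms=6b
3) 3776.224ms=9b +1258.741ms=3b
Σ=12b of 12 (143bpm 6/8) — PASS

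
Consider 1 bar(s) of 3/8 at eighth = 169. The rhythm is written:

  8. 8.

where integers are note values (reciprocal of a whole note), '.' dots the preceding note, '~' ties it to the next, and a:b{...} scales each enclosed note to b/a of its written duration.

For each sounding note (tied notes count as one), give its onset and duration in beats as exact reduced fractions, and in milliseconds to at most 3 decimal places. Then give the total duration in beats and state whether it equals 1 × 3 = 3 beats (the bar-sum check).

1) 0.0ms=0b +532.544ms=3/2b
2) 532.544ms=3/2b +532.544ms=3/2b
Σ=3b of 3 (169bpm 3/8) — PASS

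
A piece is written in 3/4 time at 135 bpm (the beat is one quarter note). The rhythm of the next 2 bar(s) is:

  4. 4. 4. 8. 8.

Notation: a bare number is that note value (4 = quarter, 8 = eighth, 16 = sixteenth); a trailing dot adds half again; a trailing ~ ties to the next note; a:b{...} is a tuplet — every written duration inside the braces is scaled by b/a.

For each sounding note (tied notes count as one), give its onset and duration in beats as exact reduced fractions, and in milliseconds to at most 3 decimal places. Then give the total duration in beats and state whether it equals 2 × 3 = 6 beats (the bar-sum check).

1) 0.0ms=0b +666.667ms=3/2b
2) 666.667ms=3/2b +666.667ms=3/2b
3) 1333.333ms=3b +666.667ms=3/2b
4) 2000.0ms=9/2b +333.333ms=3/4b
5) 2333.333ms=21/4b +333.333ms=3/4b
Σ=6b of 6 (135bpm 3/4) — PASS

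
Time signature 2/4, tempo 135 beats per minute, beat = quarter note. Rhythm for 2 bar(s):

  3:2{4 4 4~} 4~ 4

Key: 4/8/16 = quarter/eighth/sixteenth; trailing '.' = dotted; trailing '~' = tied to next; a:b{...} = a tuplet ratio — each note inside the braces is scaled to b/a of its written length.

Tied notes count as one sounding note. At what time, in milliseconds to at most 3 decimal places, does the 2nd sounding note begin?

note 2 onset = 2/3b = 296.296ms

1. 0.0ms @ 0 + 296.296ms (2/3)
2. 296.296ms @ 2/3 + 296.296ms (2/3)
3. 592.593ms @ 4/3 + 1185.185ms (8/3)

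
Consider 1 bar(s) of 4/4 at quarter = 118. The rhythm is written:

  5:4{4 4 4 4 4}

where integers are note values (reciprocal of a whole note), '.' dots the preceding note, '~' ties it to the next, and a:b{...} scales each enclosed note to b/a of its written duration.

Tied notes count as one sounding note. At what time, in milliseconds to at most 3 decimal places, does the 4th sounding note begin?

note 4 onset = 12/5b = 1220.339ms

1. 0.0ms @ 0 + 406.78ms (4/5)
2. 406.78ms @ 4/5 + 406.78ms (4/5)
3. 813.559ms @ 8/5 + 406.78ms (4/5)
4. 1220.339ms @ 12/5 + 406.78ms (4/5)
5. 1627.119ms @ 16/5 + 406.78ms (4/5)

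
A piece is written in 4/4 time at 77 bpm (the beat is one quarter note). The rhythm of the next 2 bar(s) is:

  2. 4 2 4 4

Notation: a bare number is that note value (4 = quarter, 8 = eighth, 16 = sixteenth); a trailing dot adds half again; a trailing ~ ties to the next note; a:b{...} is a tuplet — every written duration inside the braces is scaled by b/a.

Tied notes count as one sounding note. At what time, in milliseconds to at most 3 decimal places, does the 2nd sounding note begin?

note 2 onset = 3b = 2337.662ms

1. 0.0ms @ 0 + 2337.662ms (3)
2. 2337.662ms @ 3 + 779.221ms (1)
3. 3116.883ms @ 4 + 1558.442ms (2)
4. 4675.325ms @ 6 + 779.221ms (1)
5. 5454.545ms @ 7 + 779.221ms (1)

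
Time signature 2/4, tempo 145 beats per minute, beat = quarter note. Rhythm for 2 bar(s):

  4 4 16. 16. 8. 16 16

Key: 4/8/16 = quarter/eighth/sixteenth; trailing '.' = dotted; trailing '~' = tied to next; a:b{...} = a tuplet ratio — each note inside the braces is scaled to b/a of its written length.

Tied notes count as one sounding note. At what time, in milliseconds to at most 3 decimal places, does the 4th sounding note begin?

1. 0.0ms @ 0 + 413.793ms (1)
2. 413.793ms @ 1 + 413.793ms (1)
3. 827.586ms @ 2 + 155.172ms (3/8)
4. 982.759ms @ 19/8 + 155.172ms (3/8)
5. 1137.931ms @ 11/4 + 310.345ms (3/4)
6. 1448.276ms @ 7/2 + 103.448ms (1/4)
7. 1551.724ms @ 15/4 + 103.448ms (1/4)

note 4 onset = 19/8b = 982.759ms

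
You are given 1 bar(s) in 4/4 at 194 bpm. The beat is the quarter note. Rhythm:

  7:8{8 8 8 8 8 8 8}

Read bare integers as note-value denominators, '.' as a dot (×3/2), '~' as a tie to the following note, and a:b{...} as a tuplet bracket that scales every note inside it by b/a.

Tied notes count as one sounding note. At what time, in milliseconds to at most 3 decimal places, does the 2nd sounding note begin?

1. 0.0ms @ 0 + 176.73ms (4/7)
2. 176.73ms @ 4/7 + 176.73ms (4/7)
3. 353.461ms @ 8/7 + 176.73ms (4/7)
4. 530.191ms @ 12/7 + 176.73ms (4/7)
5. 706.922ms @ 16/7 + 176.73ms (4/7)
6. 883.652ms @ 20/7 + 176.73ms (4/7)
7. 1060.383ms @ 24/7 + 176.73ms (4/7)

note 2 onset = 4/7b = 176.73ms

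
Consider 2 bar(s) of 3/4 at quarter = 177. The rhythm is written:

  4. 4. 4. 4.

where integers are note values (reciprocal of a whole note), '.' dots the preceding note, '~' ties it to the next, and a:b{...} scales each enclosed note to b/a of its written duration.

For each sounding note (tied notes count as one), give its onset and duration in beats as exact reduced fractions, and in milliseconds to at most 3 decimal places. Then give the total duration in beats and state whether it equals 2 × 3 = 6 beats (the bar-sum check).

1) 0.0ms=0b +508.475ms=3/2b
2) 508.475ms=3/2b +508.475ms=3/2b
3) 1016.949ms=3b +508.475ms=3/2b
4) 1525.424ms=9/2b +508.475ms=3/2b
Σ=6b of 6 (177bpm 3/4) — PASS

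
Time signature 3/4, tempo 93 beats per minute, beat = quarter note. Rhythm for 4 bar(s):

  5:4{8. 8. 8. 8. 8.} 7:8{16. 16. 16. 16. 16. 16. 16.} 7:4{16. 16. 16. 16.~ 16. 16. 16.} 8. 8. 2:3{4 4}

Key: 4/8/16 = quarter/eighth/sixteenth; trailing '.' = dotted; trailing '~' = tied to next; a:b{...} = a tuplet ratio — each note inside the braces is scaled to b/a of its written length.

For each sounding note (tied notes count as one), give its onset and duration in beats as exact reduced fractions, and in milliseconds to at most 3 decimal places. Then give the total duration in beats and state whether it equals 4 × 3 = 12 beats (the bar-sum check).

1) 0.0ms=0b +387.097ms=3/5b
2) 387.097ms=3/5b +387.097ms=3/5b
3) 774.194ms=6/5b +387.097ms=3/5b
4) 1161.29ms=9/5b +387.097ms=3/5b
5) 1548.387ms=12/5b +387.097ms=3/5b
6) 1935.484ms=3b +276.498ms=3/7b
7) 2211.982ms=24/7b +276.498ms=3/7b
8) 2488.479ms=27/7b +276.498ms=3/7b
9) 2764.977ms=30/7b +276.498ms=3/7b
10) 3041.475ms=33/7b +276.498ms=3/7b
11) 3317.972ms=36/7b +276.498ms=3/7b
12) 3594.47ms=39/7b +276.498ms=3/7b
13) 3870.968ms=6b +138.249ms=3/14b
14) 4009.217ms=87/14b +138.249ms=3/14b
15) 4147.465ms=45/7b +138.249ms=3/14b
16) 4285.714ms=93/14b +276.498ms=3/7b
17) 4562.212ms=99/14b +138.249ms=3/14b
18) 4700.461ms=51/7b +138.249ms=3/14b
19) 4838.71ms=15/2b +483.871ms=3/4b
20) 5322.581ms=33/4b +483.871ms=3/4b
21) 5806.452ms=9b +967.742ms=3/2b
22) 6774.194ms=21/2b +967.742ms=3/2b
Σ=12b of 12 (93bpm 3/4) — PASS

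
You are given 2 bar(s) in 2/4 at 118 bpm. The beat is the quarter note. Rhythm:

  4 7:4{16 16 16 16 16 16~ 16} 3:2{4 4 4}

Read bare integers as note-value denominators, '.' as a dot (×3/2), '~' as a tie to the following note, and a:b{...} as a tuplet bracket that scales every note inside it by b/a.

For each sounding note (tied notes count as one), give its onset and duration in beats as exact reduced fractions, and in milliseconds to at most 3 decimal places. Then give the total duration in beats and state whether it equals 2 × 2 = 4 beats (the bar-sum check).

1) 0.0ms=0b +508.475ms=1b
2) 508.475ms=1b +72.639ms=1/7b
3) 581.114ms=8/7b +72.639ms=1/7b
4) 653.753ms=9/7b +72.639ms=1/7b
5) 726.392ms=10/7b +72.639ms=1/7b
6) 799.031ms=11/7b +72.639ms=1/7b
7) 871.671ms=12/7b +145.278ms=2/7b
8) 1016.949ms=2b +338.983ms=2/3b
9) 1355.932ms=8/3b +338.983ms=2/3b
10) 1694.915ms=10/3b +338.983ms=2/3b
Σ=4b of 4 (118bpm 2/4) — PASS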